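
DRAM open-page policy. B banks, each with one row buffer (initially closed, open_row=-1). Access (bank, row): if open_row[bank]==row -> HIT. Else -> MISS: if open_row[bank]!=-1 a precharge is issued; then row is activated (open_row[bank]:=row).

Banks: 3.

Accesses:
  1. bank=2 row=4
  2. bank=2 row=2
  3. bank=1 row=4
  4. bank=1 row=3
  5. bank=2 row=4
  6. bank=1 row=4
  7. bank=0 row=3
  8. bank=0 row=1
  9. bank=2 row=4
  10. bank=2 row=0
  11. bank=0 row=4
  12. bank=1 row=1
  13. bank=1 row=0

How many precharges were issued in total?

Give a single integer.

Acc 1: bank2 row4 -> MISS (open row4); precharges=0
Acc 2: bank2 row2 -> MISS (open row2); precharges=1
Acc 3: bank1 row4 -> MISS (open row4); precharges=1
Acc 4: bank1 row3 -> MISS (open row3); precharges=2
Acc 5: bank2 row4 -> MISS (open row4); precharges=3
Acc 6: bank1 row4 -> MISS (open row4); precharges=4
Acc 7: bank0 row3 -> MISS (open row3); precharges=4
Acc 8: bank0 row1 -> MISS (open row1); precharges=5
Acc 9: bank2 row4 -> HIT
Acc 10: bank2 row0 -> MISS (open row0); precharges=6
Acc 11: bank0 row4 -> MISS (open row4); precharges=7
Acc 12: bank1 row1 -> MISS (open row1); precharges=8
Acc 13: bank1 row0 -> MISS (open row0); precharges=9

Answer: 9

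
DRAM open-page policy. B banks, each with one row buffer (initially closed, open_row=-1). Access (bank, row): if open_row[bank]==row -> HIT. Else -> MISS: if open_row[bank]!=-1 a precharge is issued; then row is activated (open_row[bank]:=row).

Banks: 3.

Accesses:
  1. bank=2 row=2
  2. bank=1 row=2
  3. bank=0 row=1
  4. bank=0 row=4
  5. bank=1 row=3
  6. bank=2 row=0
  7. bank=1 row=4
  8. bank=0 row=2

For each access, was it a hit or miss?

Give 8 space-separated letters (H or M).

Answer: M M M M M M M M

Derivation:
Acc 1: bank2 row2 -> MISS (open row2); precharges=0
Acc 2: bank1 row2 -> MISS (open row2); precharges=0
Acc 3: bank0 row1 -> MISS (open row1); precharges=0
Acc 4: bank0 row4 -> MISS (open row4); precharges=1
Acc 5: bank1 row3 -> MISS (open row3); precharges=2
Acc 6: bank2 row0 -> MISS (open row0); precharges=3
Acc 7: bank1 row4 -> MISS (open row4); precharges=4
Acc 8: bank0 row2 -> MISS (open row2); precharges=5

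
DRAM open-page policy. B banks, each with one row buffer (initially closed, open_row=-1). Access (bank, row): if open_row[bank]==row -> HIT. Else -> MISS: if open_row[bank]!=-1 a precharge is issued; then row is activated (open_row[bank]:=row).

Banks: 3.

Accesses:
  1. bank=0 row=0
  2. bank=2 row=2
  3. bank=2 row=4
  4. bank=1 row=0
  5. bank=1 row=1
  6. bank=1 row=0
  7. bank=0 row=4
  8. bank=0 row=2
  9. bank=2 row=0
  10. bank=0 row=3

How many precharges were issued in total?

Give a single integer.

Acc 1: bank0 row0 -> MISS (open row0); precharges=0
Acc 2: bank2 row2 -> MISS (open row2); precharges=0
Acc 3: bank2 row4 -> MISS (open row4); precharges=1
Acc 4: bank1 row0 -> MISS (open row0); precharges=1
Acc 5: bank1 row1 -> MISS (open row1); precharges=2
Acc 6: bank1 row0 -> MISS (open row0); precharges=3
Acc 7: bank0 row4 -> MISS (open row4); precharges=4
Acc 8: bank0 row2 -> MISS (open row2); precharges=5
Acc 9: bank2 row0 -> MISS (open row0); precharges=6
Acc 10: bank0 row3 -> MISS (open row3); precharges=7

Answer: 7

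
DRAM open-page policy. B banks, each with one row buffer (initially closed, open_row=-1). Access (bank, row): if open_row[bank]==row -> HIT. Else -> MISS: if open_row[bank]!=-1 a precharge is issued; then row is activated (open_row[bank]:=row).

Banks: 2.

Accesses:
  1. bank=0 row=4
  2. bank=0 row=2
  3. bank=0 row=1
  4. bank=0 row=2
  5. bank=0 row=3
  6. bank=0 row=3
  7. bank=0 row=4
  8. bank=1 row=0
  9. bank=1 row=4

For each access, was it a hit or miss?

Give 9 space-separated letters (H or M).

Answer: M M M M M H M M M

Derivation:
Acc 1: bank0 row4 -> MISS (open row4); precharges=0
Acc 2: bank0 row2 -> MISS (open row2); precharges=1
Acc 3: bank0 row1 -> MISS (open row1); precharges=2
Acc 4: bank0 row2 -> MISS (open row2); precharges=3
Acc 5: bank0 row3 -> MISS (open row3); precharges=4
Acc 6: bank0 row3 -> HIT
Acc 7: bank0 row4 -> MISS (open row4); precharges=5
Acc 8: bank1 row0 -> MISS (open row0); precharges=5
Acc 9: bank1 row4 -> MISS (open row4); precharges=6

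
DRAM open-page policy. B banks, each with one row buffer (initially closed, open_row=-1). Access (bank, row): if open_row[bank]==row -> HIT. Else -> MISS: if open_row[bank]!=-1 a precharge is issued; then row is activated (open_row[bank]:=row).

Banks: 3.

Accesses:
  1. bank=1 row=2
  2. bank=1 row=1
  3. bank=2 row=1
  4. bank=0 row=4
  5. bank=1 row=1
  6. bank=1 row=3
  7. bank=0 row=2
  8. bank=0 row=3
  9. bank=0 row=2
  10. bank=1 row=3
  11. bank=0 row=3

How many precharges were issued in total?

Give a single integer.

Acc 1: bank1 row2 -> MISS (open row2); precharges=0
Acc 2: bank1 row1 -> MISS (open row1); precharges=1
Acc 3: bank2 row1 -> MISS (open row1); precharges=1
Acc 4: bank0 row4 -> MISS (open row4); precharges=1
Acc 5: bank1 row1 -> HIT
Acc 6: bank1 row3 -> MISS (open row3); precharges=2
Acc 7: bank0 row2 -> MISS (open row2); precharges=3
Acc 8: bank0 row3 -> MISS (open row3); precharges=4
Acc 9: bank0 row2 -> MISS (open row2); precharges=5
Acc 10: bank1 row3 -> HIT
Acc 11: bank0 row3 -> MISS (open row3); precharges=6

Answer: 6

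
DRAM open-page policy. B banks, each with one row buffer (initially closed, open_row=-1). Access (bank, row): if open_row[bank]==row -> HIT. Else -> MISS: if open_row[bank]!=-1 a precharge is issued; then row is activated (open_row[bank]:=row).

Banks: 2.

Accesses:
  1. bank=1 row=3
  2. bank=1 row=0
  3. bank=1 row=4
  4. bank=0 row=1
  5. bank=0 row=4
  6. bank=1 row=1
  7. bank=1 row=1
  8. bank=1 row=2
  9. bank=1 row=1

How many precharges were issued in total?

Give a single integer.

Acc 1: bank1 row3 -> MISS (open row3); precharges=0
Acc 2: bank1 row0 -> MISS (open row0); precharges=1
Acc 3: bank1 row4 -> MISS (open row4); precharges=2
Acc 4: bank0 row1 -> MISS (open row1); precharges=2
Acc 5: bank0 row4 -> MISS (open row4); precharges=3
Acc 6: bank1 row1 -> MISS (open row1); precharges=4
Acc 7: bank1 row1 -> HIT
Acc 8: bank1 row2 -> MISS (open row2); precharges=5
Acc 9: bank1 row1 -> MISS (open row1); precharges=6

Answer: 6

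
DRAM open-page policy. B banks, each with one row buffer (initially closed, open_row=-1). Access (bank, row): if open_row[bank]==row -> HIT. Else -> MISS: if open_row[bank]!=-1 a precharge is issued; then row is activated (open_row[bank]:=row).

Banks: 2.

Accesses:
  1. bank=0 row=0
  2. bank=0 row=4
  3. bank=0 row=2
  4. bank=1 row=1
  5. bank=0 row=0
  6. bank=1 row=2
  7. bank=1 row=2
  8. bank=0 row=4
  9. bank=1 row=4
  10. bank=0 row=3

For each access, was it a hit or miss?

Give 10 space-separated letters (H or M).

Acc 1: bank0 row0 -> MISS (open row0); precharges=0
Acc 2: bank0 row4 -> MISS (open row4); precharges=1
Acc 3: bank0 row2 -> MISS (open row2); precharges=2
Acc 4: bank1 row1 -> MISS (open row1); precharges=2
Acc 5: bank0 row0 -> MISS (open row0); precharges=3
Acc 6: bank1 row2 -> MISS (open row2); precharges=4
Acc 7: bank1 row2 -> HIT
Acc 8: bank0 row4 -> MISS (open row4); precharges=5
Acc 9: bank1 row4 -> MISS (open row4); precharges=6
Acc 10: bank0 row3 -> MISS (open row3); precharges=7

Answer: M M M M M M H M M M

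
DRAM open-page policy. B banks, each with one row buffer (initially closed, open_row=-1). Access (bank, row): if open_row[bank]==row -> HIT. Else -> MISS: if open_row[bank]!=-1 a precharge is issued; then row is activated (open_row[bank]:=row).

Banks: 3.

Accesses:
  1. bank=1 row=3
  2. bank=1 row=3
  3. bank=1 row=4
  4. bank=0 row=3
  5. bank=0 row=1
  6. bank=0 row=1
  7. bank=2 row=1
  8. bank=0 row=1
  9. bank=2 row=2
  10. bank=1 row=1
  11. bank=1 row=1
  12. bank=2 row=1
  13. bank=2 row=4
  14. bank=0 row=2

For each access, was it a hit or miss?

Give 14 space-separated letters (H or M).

Answer: M H M M M H M H M M H M M M

Derivation:
Acc 1: bank1 row3 -> MISS (open row3); precharges=0
Acc 2: bank1 row3 -> HIT
Acc 3: bank1 row4 -> MISS (open row4); precharges=1
Acc 4: bank0 row3 -> MISS (open row3); precharges=1
Acc 5: bank0 row1 -> MISS (open row1); precharges=2
Acc 6: bank0 row1 -> HIT
Acc 7: bank2 row1 -> MISS (open row1); precharges=2
Acc 8: bank0 row1 -> HIT
Acc 9: bank2 row2 -> MISS (open row2); precharges=3
Acc 10: bank1 row1 -> MISS (open row1); precharges=4
Acc 11: bank1 row1 -> HIT
Acc 12: bank2 row1 -> MISS (open row1); precharges=5
Acc 13: bank2 row4 -> MISS (open row4); precharges=6
Acc 14: bank0 row2 -> MISS (open row2); precharges=7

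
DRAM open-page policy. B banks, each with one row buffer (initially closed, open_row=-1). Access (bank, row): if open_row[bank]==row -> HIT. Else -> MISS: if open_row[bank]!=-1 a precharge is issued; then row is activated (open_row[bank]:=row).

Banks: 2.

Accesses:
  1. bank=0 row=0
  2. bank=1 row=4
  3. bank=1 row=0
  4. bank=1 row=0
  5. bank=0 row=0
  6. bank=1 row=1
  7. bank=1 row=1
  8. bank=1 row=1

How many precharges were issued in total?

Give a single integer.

Acc 1: bank0 row0 -> MISS (open row0); precharges=0
Acc 2: bank1 row4 -> MISS (open row4); precharges=0
Acc 3: bank1 row0 -> MISS (open row0); precharges=1
Acc 4: bank1 row0 -> HIT
Acc 5: bank0 row0 -> HIT
Acc 6: bank1 row1 -> MISS (open row1); precharges=2
Acc 7: bank1 row1 -> HIT
Acc 8: bank1 row1 -> HIT

Answer: 2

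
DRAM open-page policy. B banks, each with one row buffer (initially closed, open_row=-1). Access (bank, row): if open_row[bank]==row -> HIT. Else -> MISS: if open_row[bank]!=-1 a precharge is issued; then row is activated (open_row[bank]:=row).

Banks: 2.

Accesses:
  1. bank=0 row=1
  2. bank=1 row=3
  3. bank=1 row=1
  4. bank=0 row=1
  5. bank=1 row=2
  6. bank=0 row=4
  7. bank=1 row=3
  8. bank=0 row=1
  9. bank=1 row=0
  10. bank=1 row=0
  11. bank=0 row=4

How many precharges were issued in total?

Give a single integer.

Acc 1: bank0 row1 -> MISS (open row1); precharges=0
Acc 2: bank1 row3 -> MISS (open row3); precharges=0
Acc 3: bank1 row1 -> MISS (open row1); precharges=1
Acc 4: bank0 row1 -> HIT
Acc 5: bank1 row2 -> MISS (open row2); precharges=2
Acc 6: bank0 row4 -> MISS (open row4); precharges=3
Acc 7: bank1 row3 -> MISS (open row3); precharges=4
Acc 8: bank0 row1 -> MISS (open row1); precharges=5
Acc 9: bank1 row0 -> MISS (open row0); precharges=6
Acc 10: bank1 row0 -> HIT
Acc 11: bank0 row4 -> MISS (open row4); precharges=7

Answer: 7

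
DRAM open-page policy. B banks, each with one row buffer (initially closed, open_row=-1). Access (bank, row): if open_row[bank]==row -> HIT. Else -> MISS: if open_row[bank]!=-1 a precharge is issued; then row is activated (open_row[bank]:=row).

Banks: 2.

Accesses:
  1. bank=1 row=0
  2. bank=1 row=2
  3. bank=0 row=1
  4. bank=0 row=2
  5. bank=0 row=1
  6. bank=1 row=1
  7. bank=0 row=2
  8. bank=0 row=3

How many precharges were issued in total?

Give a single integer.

Acc 1: bank1 row0 -> MISS (open row0); precharges=0
Acc 2: bank1 row2 -> MISS (open row2); precharges=1
Acc 3: bank0 row1 -> MISS (open row1); precharges=1
Acc 4: bank0 row2 -> MISS (open row2); precharges=2
Acc 5: bank0 row1 -> MISS (open row1); precharges=3
Acc 6: bank1 row1 -> MISS (open row1); precharges=4
Acc 7: bank0 row2 -> MISS (open row2); precharges=5
Acc 8: bank0 row3 -> MISS (open row3); precharges=6

Answer: 6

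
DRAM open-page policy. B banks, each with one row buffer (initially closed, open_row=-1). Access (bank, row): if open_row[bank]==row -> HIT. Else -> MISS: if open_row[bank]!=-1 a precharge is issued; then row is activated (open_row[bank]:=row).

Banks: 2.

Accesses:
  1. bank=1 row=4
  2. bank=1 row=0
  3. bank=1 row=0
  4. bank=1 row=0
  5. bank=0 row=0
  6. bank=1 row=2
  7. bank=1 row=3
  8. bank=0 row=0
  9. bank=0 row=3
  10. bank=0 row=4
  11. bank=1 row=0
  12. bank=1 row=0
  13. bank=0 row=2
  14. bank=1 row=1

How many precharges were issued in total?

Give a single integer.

Answer: 8

Derivation:
Acc 1: bank1 row4 -> MISS (open row4); precharges=0
Acc 2: bank1 row0 -> MISS (open row0); precharges=1
Acc 3: bank1 row0 -> HIT
Acc 4: bank1 row0 -> HIT
Acc 5: bank0 row0 -> MISS (open row0); precharges=1
Acc 6: bank1 row2 -> MISS (open row2); precharges=2
Acc 7: bank1 row3 -> MISS (open row3); precharges=3
Acc 8: bank0 row0 -> HIT
Acc 9: bank0 row3 -> MISS (open row3); precharges=4
Acc 10: bank0 row4 -> MISS (open row4); precharges=5
Acc 11: bank1 row0 -> MISS (open row0); precharges=6
Acc 12: bank1 row0 -> HIT
Acc 13: bank0 row2 -> MISS (open row2); precharges=7
Acc 14: bank1 row1 -> MISS (open row1); precharges=8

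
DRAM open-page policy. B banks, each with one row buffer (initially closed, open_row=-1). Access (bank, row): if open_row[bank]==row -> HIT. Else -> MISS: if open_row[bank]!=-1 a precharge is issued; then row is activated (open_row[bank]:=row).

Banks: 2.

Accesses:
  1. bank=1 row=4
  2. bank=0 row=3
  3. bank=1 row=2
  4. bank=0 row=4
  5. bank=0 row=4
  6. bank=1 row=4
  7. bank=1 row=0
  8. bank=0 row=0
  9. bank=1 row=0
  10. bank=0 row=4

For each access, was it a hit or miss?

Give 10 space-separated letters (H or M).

Acc 1: bank1 row4 -> MISS (open row4); precharges=0
Acc 2: bank0 row3 -> MISS (open row3); precharges=0
Acc 3: bank1 row2 -> MISS (open row2); precharges=1
Acc 4: bank0 row4 -> MISS (open row4); precharges=2
Acc 5: bank0 row4 -> HIT
Acc 6: bank1 row4 -> MISS (open row4); precharges=3
Acc 7: bank1 row0 -> MISS (open row0); precharges=4
Acc 8: bank0 row0 -> MISS (open row0); precharges=5
Acc 9: bank1 row0 -> HIT
Acc 10: bank0 row4 -> MISS (open row4); precharges=6

Answer: M M M M H M M M H M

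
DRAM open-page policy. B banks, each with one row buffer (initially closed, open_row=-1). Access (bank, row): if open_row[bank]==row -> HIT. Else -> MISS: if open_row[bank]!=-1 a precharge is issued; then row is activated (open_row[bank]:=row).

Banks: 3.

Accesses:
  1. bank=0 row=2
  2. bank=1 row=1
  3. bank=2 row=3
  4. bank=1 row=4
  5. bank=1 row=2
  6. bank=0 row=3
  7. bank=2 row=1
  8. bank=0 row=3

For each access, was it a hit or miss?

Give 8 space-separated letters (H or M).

Answer: M M M M M M M H

Derivation:
Acc 1: bank0 row2 -> MISS (open row2); precharges=0
Acc 2: bank1 row1 -> MISS (open row1); precharges=0
Acc 3: bank2 row3 -> MISS (open row3); precharges=0
Acc 4: bank1 row4 -> MISS (open row4); precharges=1
Acc 5: bank1 row2 -> MISS (open row2); precharges=2
Acc 6: bank0 row3 -> MISS (open row3); precharges=3
Acc 7: bank2 row1 -> MISS (open row1); precharges=4
Acc 8: bank0 row3 -> HIT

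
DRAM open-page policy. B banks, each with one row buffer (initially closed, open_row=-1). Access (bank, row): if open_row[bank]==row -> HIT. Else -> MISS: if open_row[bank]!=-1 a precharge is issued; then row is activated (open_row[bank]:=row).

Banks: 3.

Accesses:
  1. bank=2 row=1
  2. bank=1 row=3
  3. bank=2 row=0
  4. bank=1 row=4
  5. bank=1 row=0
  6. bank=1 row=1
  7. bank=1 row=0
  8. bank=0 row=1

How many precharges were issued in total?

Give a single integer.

Answer: 5

Derivation:
Acc 1: bank2 row1 -> MISS (open row1); precharges=0
Acc 2: bank1 row3 -> MISS (open row3); precharges=0
Acc 3: bank2 row0 -> MISS (open row0); precharges=1
Acc 4: bank1 row4 -> MISS (open row4); precharges=2
Acc 5: bank1 row0 -> MISS (open row0); precharges=3
Acc 6: bank1 row1 -> MISS (open row1); precharges=4
Acc 7: bank1 row0 -> MISS (open row0); precharges=5
Acc 8: bank0 row1 -> MISS (open row1); precharges=5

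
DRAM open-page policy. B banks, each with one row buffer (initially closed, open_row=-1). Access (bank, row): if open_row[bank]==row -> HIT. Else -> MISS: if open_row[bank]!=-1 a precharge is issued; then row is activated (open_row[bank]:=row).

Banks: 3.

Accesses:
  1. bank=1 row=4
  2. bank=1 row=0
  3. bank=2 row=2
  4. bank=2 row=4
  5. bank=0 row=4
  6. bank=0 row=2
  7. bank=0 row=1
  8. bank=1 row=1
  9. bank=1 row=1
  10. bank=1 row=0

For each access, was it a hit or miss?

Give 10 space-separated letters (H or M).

Answer: M M M M M M M M H M

Derivation:
Acc 1: bank1 row4 -> MISS (open row4); precharges=0
Acc 2: bank1 row0 -> MISS (open row0); precharges=1
Acc 3: bank2 row2 -> MISS (open row2); precharges=1
Acc 4: bank2 row4 -> MISS (open row4); precharges=2
Acc 5: bank0 row4 -> MISS (open row4); precharges=2
Acc 6: bank0 row2 -> MISS (open row2); precharges=3
Acc 7: bank0 row1 -> MISS (open row1); precharges=4
Acc 8: bank1 row1 -> MISS (open row1); precharges=5
Acc 9: bank1 row1 -> HIT
Acc 10: bank1 row0 -> MISS (open row0); precharges=6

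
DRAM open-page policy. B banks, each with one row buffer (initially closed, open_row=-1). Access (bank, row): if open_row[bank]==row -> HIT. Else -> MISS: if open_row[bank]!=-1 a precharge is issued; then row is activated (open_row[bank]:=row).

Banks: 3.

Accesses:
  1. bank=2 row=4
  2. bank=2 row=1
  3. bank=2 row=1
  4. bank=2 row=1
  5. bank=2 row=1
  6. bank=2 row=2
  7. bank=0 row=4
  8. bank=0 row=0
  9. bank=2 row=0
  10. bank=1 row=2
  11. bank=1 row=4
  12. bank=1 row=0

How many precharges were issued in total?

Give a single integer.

Answer: 6

Derivation:
Acc 1: bank2 row4 -> MISS (open row4); precharges=0
Acc 2: bank2 row1 -> MISS (open row1); precharges=1
Acc 3: bank2 row1 -> HIT
Acc 4: bank2 row1 -> HIT
Acc 5: bank2 row1 -> HIT
Acc 6: bank2 row2 -> MISS (open row2); precharges=2
Acc 7: bank0 row4 -> MISS (open row4); precharges=2
Acc 8: bank0 row0 -> MISS (open row0); precharges=3
Acc 9: bank2 row0 -> MISS (open row0); precharges=4
Acc 10: bank1 row2 -> MISS (open row2); precharges=4
Acc 11: bank1 row4 -> MISS (open row4); precharges=5
Acc 12: bank1 row0 -> MISS (open row0); precharges=6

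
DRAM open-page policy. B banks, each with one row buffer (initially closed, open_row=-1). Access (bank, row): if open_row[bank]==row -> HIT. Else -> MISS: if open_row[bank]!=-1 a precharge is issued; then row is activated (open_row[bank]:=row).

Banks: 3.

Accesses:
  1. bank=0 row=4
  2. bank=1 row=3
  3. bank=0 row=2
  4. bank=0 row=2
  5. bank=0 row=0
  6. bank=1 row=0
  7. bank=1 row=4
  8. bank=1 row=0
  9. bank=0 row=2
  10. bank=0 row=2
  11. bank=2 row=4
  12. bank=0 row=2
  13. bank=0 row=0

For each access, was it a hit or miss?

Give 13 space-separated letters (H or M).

Acc 1: bank0 row4 -> MISS (open row4); precharges=0
Acc 2: bank1 row3 -> MISS (open row3); precharges=0
Acc 3: bank0 row2 -> MISS (open row2); precharges=1
Acc 4: bank0 row2 -> HIT
Acc 5: bank0 row0 -> MISS (open row0); precharges=2
Acc 6: bank1 row0 -> MISS (open row0); precharges=3
Acc 7: bank1 row4 -> MISS (open row4); precharges=4
Acc 8: bank1 row0 -> MISS (open row0); precharges=5
Acc 9: bank0 row2 -> MISS (open row2); precharges=6
Acc 10: bank0 row2 -> HIT
Acc 11: bank2 row4 -> MISS (open row4); precharges=6
Acc 12: bank0 row2 -> HIT
Acc 13: bank0 row0 -> MISS (open row0); precharges=7

Answer: M M M H M M M M M H M H M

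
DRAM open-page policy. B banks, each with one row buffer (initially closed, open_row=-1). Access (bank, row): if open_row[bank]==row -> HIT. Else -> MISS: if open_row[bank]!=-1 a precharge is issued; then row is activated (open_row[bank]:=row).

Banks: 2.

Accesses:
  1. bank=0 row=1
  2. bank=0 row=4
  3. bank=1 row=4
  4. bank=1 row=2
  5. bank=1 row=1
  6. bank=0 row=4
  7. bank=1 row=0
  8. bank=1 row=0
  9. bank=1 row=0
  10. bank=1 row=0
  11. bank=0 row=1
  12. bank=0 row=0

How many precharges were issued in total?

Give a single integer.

Answer: 6

Derivation:
Acc 1: bank0 row1 -> MISS (open row1); precharges=0
Acc 2: bank0 row4 -> MISS (open row4); precharges=1
Acc 3: bank1 row4 -> MISS (open row4); precharges=1
Acc 4: bank1 row2 -> MISS (open row2); precharges=2
Acc 5: bank1 row1 -> MISS (open row1); precharges=3
Acc 6: bank0 row4 -> HIT
Acc 7: bank1 row0 -> MISS (open row0); precharges=4
Acc 8: bank1 row0 -> HIT
Acc 9: bank1 row0 -> HIT
Acc 10: bank1 row0 -> HIT
Acc 11: bank0 row1 -> MISS (open row1); precharges=5
Acc 12: bank0 row0 -> MISS (open row0); precharges=6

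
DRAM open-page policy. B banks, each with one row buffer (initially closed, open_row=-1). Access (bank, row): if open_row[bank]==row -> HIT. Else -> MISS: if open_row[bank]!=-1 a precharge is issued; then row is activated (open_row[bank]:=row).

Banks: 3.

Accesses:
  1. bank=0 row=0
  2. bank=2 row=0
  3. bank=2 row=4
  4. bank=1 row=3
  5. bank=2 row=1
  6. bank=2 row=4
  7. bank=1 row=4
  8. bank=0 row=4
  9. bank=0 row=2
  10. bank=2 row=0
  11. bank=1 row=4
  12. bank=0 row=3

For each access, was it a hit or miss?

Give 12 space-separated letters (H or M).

Answer: M M M M M M M M M M H M

Derivation:
Acc 1: bank0 row0 -> MISS (open row0); precharges=0
Acc 2: bank2 row0 -> MISS (open row0); precharges=0
Acc 3: bank2 row4 -> MISS (open row4); precharges=1
Acc 4: bank1 row3 -> MISS (open row3); precharges=1
Acc 5: bank2 row1 -> MISS (open row1); precharges=2
Acc 6: bank2 row4 -> MISS (open row4); precharges=3
Acc 7: bank1 row4 -> MISS (open row4); precharges=4
Acc 8: bank0 row4 -> MISS (open row4); precharges=5
Acc 9: bank0 row2 -> MISS (open row2); precharges=6
Acc 10: bank2 row0 -> MISS (open row0); precharges=7
Acc 11: bank1 row4 -> HIT
Acc 12: bank0 row3 -> MISS (open row3); precharges=8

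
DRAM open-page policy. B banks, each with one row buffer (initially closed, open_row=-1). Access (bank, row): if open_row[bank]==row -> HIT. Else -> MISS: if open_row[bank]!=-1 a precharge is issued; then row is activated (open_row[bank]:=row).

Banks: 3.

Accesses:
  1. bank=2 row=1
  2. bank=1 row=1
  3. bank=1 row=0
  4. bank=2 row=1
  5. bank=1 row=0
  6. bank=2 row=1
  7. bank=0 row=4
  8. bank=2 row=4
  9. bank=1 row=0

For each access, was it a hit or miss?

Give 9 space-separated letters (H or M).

Answer: M M M H H H M M H

Derivation:
Acc 1: bank2 row1 -> MISS (open row1); precharges=0
Acc 2: bank1 row1 -> MISS (open row1); precharges=0
Acc 3: bank1 row0 -> MISS (open row0); precharges=1
Acc 4: bank2 row1 -> HIT
Acc 5: bank1 row0 -> HIT
Acc 6: bank2 row1 -> HIT
Acc 7: bank0 row4 -> MISS (open row4); precharges=1
Acc 8: bank2 row4 -> MISS (open row4); precharges=2
Acc 9: bank1 row0 -> HIT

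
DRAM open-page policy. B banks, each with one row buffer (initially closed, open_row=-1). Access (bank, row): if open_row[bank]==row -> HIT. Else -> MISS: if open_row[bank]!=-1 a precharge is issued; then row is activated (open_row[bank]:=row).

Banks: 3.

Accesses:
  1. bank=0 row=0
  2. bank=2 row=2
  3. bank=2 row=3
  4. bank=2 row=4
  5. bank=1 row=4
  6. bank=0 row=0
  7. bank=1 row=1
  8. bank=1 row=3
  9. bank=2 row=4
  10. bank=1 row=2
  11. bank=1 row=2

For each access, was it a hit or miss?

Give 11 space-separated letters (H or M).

Answer: M M M M M H M M H M H

Derivation:
Acc 1: bank0 row0 -> MISS (open row0); precharges=0
Acc 2: bank2 row2 -> MISS (open row2); precharges=0
Acc 3: bank2 row3 -> MISS (open row3); precharges=1
Acc 4: bank2 row4 -> MISS (open row4); precharges=2
Acc 5: bank1 row4 -> MISS (open row4); precharges=2
Acc 6: bank0 row0 -> HIT
Acc 7: bank1 row1 -> MISS (open row1); precharges=3
Acc 8: bank1 row3 -> MISS (open row3); precharges=4
Acc 9: bank2 row4 -> HIT
Acc 10: bank1 row2 -> MISS (open row2); precharges=5
Acc 11: bank1 row2 -> HIT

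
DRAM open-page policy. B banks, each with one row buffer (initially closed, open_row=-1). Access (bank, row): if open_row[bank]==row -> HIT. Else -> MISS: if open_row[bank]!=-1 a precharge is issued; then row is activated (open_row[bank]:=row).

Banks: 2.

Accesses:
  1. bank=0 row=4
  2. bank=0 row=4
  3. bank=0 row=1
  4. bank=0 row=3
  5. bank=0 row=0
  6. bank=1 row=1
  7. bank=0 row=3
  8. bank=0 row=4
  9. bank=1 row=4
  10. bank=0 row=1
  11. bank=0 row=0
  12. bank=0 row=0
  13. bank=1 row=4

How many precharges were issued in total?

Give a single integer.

Answer: 8

Derivation:
Acc 1: bank0 row4 -> MISS (open row4); precharges=0
Acc 2: bank0 row4 -> HIT
Acc 3: bank0 row1 -> MISS (open row1); precharges=1
Acc 4: bank0 row3 -> MISS (open row3); precharges=2
Acc 5: bank0 row0 -> MISS (open row0); precharges=3
Acc 6: bank1 row1 -> MISS (open row1); precharges=3
Acc 7: bank0 row3 -> MISS (open row3); precharges=4
Acc 8: bank0 row4 -> MISS (open row4); precharges=5
Acc 9: bank1 row4 -> MISS (open row4); precharges=6
Acc 10: bank0 row1 -> MISS (open row1); precharges=7
Acc 11: bank0 row0 -> MISS (open row0); precharges=8
Acc 12: bank0 row0 -> HIT
Acc 13: bank1 row4 -> HIT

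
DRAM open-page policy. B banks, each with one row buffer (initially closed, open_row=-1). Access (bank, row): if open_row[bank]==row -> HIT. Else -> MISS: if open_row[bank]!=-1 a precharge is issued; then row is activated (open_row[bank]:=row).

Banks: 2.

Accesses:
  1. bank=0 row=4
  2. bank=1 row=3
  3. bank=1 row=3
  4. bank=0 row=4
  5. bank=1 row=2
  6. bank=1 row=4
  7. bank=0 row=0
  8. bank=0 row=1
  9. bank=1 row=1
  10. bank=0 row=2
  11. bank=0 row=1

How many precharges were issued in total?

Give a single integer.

Acc 1: bank0 row4 -> MISS (open row4); precharges=0
Acc 2: bank1 row3 -> MISS (open row3); precharges=0
Acc 3: bank1 row3 -> HIT
Acc 4: bank0 row4 -> HIT
Acc 5: bank1 row2 -> MISS (open row2); precharges=1
Acc 6: bank1 row4 -> MISS (open row4); precharges=2
Acc 7: bank0 row0 -> MISS (open row0); precharges=3
Acc 8: bank0 row1 -> MISS (open row1); precharges=4
Acc 9: bank1 row1 -> MISS (open row1); precharges=5
Acc 10: bank0 row2 -> MISS (open row2); precharges=6
Acc 11: bank0 row1 -> MISS (open row1); precharges=7

Answer: 7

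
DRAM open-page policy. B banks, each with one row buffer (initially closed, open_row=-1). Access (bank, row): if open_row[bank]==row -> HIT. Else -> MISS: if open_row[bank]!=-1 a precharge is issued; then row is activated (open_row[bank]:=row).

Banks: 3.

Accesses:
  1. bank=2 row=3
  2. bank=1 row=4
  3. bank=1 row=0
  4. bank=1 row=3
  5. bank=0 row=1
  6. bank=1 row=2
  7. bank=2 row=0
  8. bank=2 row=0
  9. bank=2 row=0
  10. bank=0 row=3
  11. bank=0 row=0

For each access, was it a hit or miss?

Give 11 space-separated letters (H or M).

Answer: M M M M M M M H H M M

Derivation:
Acc 1: bank2 row3 -> MISS (open row3); precharges=0
Acc 2: bank1 row4 -> MISS (open row4); precharges=0
Acc 3: bank1 row0 -> MISS (open row0); precharges=1
Acc 4: bank1 row3 -> MISS (open row3); precharges=2
Acc 5: bank0 row1 -> MISS (open row1); precharges=2
Acc 6: bank1 row2 -> MISS (open row2); precharges=3
Acc 7: bank2 row0 -> MISS (open row0); precharges=4
Acc 8: bank2 row0 -> HIT
Acc 9: bank2 row0 -> HIT
Acc 10: bank0 row3 -> MISS (open row3); precharges=5
Acc 11: bank0 row0 -> MISS (open row0); precharges=6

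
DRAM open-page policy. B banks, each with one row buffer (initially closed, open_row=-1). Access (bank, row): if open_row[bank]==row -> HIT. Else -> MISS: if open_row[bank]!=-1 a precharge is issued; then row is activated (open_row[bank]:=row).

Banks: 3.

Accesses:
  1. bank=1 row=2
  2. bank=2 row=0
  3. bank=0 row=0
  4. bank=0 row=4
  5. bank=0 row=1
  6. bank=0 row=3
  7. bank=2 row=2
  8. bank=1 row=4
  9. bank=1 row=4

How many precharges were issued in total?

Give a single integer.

Acc 1: bank1 row2 -> MISS (open row2); precharges=0
Acc 2: bank2 row0 -> MISS (open row0); precharges=0
Acc 3: bank0 row0 -> MISS (open row0); precharges=0
Acc 4: bank0 row4 -> MISS (open row4); precharges=1
Acc 5: bank0 row1 -> MISS (open row1); precharges=2
Acc 6: bank0 row3 -> MISS (open row3); precharges=3
Acc 7: bank2 row2 -> MISS (open row2); precharges=4
Acc 8: bank1 row4 -> MISS (open row4); precharges=5
Acc 9: bank1 row4 -> HIT

Answer: 5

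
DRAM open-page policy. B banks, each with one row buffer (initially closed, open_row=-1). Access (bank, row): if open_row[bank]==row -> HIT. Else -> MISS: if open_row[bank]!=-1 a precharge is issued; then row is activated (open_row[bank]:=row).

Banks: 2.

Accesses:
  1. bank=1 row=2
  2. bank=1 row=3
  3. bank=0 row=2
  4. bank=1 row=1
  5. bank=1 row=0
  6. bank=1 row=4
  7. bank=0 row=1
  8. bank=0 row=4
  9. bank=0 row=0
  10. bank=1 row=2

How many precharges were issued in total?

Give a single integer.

Answer: 8

Derivation:
Acc 1: bank1 row2 -> MISS (open row2); precharges=0
Acc 2: bank1 row3 -> MISS (open row3); precharges=1
Acc 3: bank0 row2 -> MISS (open row2); precharges=1
Acc 4: bank1 row1 -> MISS (open row1); precharges=2
Acc 5: bank1 row0 -> MISS (open row0); precharges=3
Acc 6: bank1 row4 -> MISS (open row4); precharges=4
Acc 7: bank0 row1 -> MISS (open row1); precharges=5
Acc 8: bank0 row4 -> MISS (open row4); precharges=6
Acc 9: bank0 row0 -> MISS (open row0); precharges=7
Acc 10: bank1 row2 -> MISS (open row2); precharges=8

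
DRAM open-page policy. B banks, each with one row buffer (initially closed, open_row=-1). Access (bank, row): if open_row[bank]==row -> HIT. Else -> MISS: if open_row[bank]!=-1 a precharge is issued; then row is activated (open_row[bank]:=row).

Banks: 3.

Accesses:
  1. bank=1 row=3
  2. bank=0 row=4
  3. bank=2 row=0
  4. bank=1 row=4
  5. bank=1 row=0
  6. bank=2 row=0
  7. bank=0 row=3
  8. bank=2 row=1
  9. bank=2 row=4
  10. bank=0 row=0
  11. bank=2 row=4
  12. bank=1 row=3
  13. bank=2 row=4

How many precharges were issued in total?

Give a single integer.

Acc 1: bank1 row3 -> MISS (open row3); precharges=0
Acc 2: bank0 row4 -> MISS (open row4); precharges=0
Acc 3: bank2 row0 -> MISS (open row0); precharges=0
Acc 4: bank1 row4 -> MISS (open row4); precharges=1
Acc 5: bank1 row0 -> MISS (open row0); precharges=2
Acc 6: bank2 row0 -> HIT
Acc 7: bank0 row3 -> MISS (open row3); precharges=3
Acc 8: bank2 row1 -> MISS (open row1); precharges=4
Acc 9: bank2 row4 -> MISS (open row4); precharges=5
Acc 10: bank0 row0 -> MISS (open row0); precharges=6
Acc 11: bank2 row4 -> HIT
Acc 12: bank1 row3 -> MISS (open row3); precharges=7
Acc 13: bank2 row4 -> HIT

Answer: 7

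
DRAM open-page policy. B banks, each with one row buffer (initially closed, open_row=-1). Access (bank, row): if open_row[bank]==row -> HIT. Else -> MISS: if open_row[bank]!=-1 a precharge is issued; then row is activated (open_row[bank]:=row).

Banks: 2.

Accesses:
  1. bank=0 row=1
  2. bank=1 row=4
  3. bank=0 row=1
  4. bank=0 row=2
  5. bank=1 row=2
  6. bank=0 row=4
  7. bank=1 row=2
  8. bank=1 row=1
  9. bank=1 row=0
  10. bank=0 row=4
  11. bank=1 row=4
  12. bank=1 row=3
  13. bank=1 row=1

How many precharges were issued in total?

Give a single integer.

Answer: 8

Derivation:
Acc 1: bank0 row1 -> MISS (open row1); precharges=0
Acc 2: bank1 row4 -> MISS (open row4); precharges=0
Acc 3: bank0 row1 -> HIT
Acc 4: bank0 row2 -> MISS (open row2); precharges=1
Acc 5: bank1 row2 -> MISS (open row2); precharges=2
Acc 6: bank0 row4 -> MISS (open row4); precharges=3
Acc 7: bank1 row2 -> HIT
Acc 8: bank1 row1 -> MISS (open row1); precharges=4
Acc 9: bank1 row0 -> MISS (open row0); precharges=5
Acc 10: bank0 row4 -> HIT
Acc 11: bank1 row4 -> MISS (open row4); precharges=6
Acc 12: bank1 row3 -> MISS (open row3); precharges=7
Acc 13: bank1 row1 -> MISS (open row1); precharges=8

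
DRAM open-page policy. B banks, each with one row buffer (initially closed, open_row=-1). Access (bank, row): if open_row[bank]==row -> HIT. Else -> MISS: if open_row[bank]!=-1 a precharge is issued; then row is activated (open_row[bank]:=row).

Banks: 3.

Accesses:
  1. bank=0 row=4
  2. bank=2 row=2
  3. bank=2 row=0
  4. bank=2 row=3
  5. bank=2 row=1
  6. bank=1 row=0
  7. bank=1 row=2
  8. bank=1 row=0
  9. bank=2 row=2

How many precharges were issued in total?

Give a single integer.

Answer: 6

Derivation:
Acc 1: bank0 row4 -> MISS (open row4); precharges=0
Acc 2: bank2 row2 -> MISS (open row2); precharges=0
Acc 3: bank2 row0 -> MISS (open row0); precharges=1
Acc 4: bank2 row3 -> MISS (open row3); precharges=2
Acc 5: bank2 row1 -> MISS (open row1); precharges=3
Acc 6: bank1 row0 -> MISS (open row0); precharges=3
Acc 7: bank1 row2 -> MISS (open row2); precharges=4
Acc 8: bank1 row0 -> MISS (open row0); precharges=5
Acc 9: bank2 row2 -> MISS (open row2); precharges=6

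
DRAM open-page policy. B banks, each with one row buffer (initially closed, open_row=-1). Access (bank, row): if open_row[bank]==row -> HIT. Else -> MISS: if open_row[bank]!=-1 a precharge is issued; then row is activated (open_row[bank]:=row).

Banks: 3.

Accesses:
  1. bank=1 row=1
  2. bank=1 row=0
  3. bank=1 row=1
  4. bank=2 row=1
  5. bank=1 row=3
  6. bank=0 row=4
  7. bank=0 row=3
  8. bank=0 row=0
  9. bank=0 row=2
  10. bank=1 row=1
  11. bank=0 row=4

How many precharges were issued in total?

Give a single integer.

Answer: 8

Derivation:
Acc 1: bank1 row1 -> MISS (open row1); precharges=0
Acc 2: bank1 row0 -> MISS (open row0); precharges=1
Acc 3: bank1 row1 -> MISS (open row1); precharges=2
Acc 4: bank2 row1 -> MISS (open row1); precharges=2
Acc 5: bank1 row3 -> MISS (open row3); precharges=3
Acc 6: bank0 row4 -> MISS (open row4); precharges=3
Acc 7: bank0 row3 -> MISS (open row3); precharges=4
Acc 8: bank0 row0 -> MISS (open row0); precharges=5
Acc 9: bank0 row2 -> MISS (open row2); precharges=6
Acc 10: bank1 row1 -> MISS (open row1); precharges=7
Acc 11: bank0 row4 -> MISS (open row4); precharges=8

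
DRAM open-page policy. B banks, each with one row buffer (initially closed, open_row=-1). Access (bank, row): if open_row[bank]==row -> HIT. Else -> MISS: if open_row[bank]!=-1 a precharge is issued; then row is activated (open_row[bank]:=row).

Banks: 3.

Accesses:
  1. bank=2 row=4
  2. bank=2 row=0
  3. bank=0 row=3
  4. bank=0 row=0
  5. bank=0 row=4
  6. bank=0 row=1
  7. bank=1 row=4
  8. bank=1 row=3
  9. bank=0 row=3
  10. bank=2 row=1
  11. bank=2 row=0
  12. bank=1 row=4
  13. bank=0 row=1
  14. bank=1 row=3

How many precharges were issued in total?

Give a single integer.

Acc 1: bank2 row4 -> MISS (open row4); precharges=0
Acc 2: bank2 row0 -> MISS (open row0); precharges=1
Acc 3: bank0 row3 -> MISS (open row3); precharges=1
Acc 4: bank0 row0 -> MISS (open row0); precharges=2
Acc 5: bank0 row4 -> MISS (open row4); precharges=3
Acc 6: bank0 row1 -> MISS (open row1); precharges=4
Acc 7: bank1 row4 -> MISS (open row4); precharges=4
Acc 8: bank1 row3 -> MISS (open row3); precharges=5
Acc 9: bank0 row3 -> MISS (open row3); precharges=6
Acc 10: bank2 row1 -> MISS (open row1); precharges=7
Acc 11: bank2 row0 -> MISS (open row0); precharges=8
Acc 12: bank1 row4 -> MISS (open row4); precharges=9
Acc 13: bank0 row1 -> MISS (open row1); precharges=10
Acc 14: bank1 row3 -> MISS (open row3); precharges=11

Answer: 11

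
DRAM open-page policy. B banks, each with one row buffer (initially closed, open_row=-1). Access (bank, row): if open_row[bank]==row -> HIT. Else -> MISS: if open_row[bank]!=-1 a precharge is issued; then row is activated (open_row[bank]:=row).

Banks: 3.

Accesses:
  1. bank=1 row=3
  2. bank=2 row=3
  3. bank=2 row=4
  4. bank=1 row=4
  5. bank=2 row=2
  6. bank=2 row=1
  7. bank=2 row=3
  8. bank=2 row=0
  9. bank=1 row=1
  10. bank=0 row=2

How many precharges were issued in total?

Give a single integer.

Answer: 7

Derivation:
Acc 1: bank1 row3 -> MISS (open row3); precharges=0
Acc 2: bank2 row3 -> MISS (open row3); precharges=0
Acc 3: bank2 row4 -> MISS (open row4); precharges=1
Acc 4: bank1 row4 -> MISS (open row4); precharges=2
Acc 5: bank2 row2 -> MISS (open row2); precharges=3
Acc 6: bank2 row1 -> MISS (open row1); precharges=4
Acc 7: bank2 row3 -> MISS (open row3); precharges=5
Acc 8: bank2 row0 -> MISS (open row0); precharges=6
Acc 9: bank1 row1 -> MISS (open row1); precharges=7
Acc 10: bank0 row2 -> MISS (open row2); precharges=7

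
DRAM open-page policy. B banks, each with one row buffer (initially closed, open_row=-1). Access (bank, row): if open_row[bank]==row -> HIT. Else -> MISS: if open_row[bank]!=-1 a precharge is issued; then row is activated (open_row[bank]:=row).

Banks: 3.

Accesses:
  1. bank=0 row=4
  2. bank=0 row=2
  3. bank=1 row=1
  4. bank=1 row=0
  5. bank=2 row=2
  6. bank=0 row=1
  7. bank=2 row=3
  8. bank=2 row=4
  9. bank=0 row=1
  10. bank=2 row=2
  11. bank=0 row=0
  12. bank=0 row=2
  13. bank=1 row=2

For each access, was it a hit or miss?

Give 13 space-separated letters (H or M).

Acc 1: bank0 row4 -> MISS (open row4); precharges=0
Acc 2: bank0 row2 -> MISS (open row2); precharges=1
Acc 3: bank1 row1 -> MISS (open row1); precharges=1
Acc 4: bank1 row0 -> MISS (open row0); precharges=2
Acc 5: bank2 row2 -> MISS (open row2); precharges=2
Acc 6: bank0 row1 -> MISS (open row1); precharges=3
Acc 7: bank2 row3 -> MISS (open row3); precharges=4
Acc 8: bank2 row4 -> MISS (open row4); precharges=5
Acc 9: bank0 row1 -> HIT
Acc 10: bank2 row2 -> MISS (open row2); precharges=6
Acc 11: bank0 row0 -> MISS (open row0); precharges=7
Acc 12: bank0 row2 -> MISS (open row2); precharges=8
Acc 13: bank1 row2 -> MISS (open row2); precharges=9

Answer: M M M M M M M M H M M M M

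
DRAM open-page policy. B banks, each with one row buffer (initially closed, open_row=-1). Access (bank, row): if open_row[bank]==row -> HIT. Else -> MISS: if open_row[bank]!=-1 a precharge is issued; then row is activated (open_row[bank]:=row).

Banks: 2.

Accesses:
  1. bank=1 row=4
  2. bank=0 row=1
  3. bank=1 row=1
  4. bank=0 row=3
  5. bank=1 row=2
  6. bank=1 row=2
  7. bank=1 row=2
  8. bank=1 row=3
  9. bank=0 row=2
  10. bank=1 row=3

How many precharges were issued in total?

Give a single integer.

Acc 1: bank1 row4 -> MISS (open row4); precharges=0
Acc 2: bank0 row1 -> MISS (open row1); precharges=0
Acc 3: bank1 row1 -> MISS (open row1); precharges=1
Acc 4: bank0 row3 -> MISS (open row3); precharges=2
Acc 5: bank1 row2 -> MISS (open row2); precharges=3
Acc 6: bank1 row2 -> HIT
Acc 7: bank1 row2 -> HIT
Acc 8: bank1 row3 -> MISS (open row3); precharges=4
Acc 9: bank0 row2 -> MISS (open row2); precharges=5
Acc 10: bank1 row3 -> HIT

Answer: 5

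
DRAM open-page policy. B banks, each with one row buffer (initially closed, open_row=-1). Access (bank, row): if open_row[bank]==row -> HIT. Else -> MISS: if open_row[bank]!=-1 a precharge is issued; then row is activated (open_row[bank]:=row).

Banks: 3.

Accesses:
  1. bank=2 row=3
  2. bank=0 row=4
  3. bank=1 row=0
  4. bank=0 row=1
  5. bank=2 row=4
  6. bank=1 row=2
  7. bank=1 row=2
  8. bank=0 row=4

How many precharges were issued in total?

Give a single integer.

Answer: 4

Derivation:
Acc 1: bank2 row3 -> MISS (open row3); precharges=0
Acc 2: bank0 row4 -> MISS (open row4); precharges=0
Acc 3: bank1 row0 -> MISS (open row0); precharges=0
Acc 4: bank0 row1 -> MISS (open row1); precharges=1
Acc 5: bank2 row4 -> MISS (open row4); precharges=2
Acc 6: bank1 row2 -> MISS (open row2); precharges=3
Acc 7: bank1 row2 -> HIT
Acc 8: bank0 row4 -> MISS (open row4); precharges=4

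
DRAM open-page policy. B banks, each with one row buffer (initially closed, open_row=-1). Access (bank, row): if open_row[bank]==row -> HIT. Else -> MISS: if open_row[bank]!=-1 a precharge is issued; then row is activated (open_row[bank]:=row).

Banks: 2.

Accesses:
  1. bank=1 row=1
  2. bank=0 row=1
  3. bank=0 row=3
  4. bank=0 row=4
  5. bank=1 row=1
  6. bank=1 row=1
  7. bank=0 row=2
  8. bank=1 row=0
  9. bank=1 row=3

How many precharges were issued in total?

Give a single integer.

Answer: 5

Derivation:
Acc 1: bank1 row1 -> MISS (open row1); precharges=0
Acc 2: bank0 row1 -> MISS (open row1); precharges=0
Acc 3: bank0 row3 -> MISS (open row3); precharges=1
Acc 4: bank0 row4 -> MISS (open row4); precharges=2
Acc 5: bank1 row1 -> HIT
Acc 6: bank1 row1 -> HIT
Acc 7: bank0 row2 -> MISS (open row2); precharges=3
Acc 8: bank1 row0 -> MISS (open row0); precharges=4
Acc 9: bank1 row3 -> MISS (open row3); precharges=5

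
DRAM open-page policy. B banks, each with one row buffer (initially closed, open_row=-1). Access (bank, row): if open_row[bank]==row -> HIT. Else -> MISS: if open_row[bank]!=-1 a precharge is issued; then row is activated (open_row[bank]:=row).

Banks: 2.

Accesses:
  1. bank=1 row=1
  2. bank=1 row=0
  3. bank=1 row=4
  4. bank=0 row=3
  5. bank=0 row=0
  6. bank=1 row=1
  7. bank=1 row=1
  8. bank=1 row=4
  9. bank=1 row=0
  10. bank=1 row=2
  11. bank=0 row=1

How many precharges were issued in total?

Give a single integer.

Answer: 8

Derivation:
Acc 1: bank1 row1 -> MISS (open row1); precharges=0
Acc 2: bank1 row0 -> MISS (open row0); precharges=1
Acc 3: bank1 row4 -> MISS (open row4); precharges=2
Acc 4: bank0 row3 -> MISS (open row3); precharges=2
Acc 5: bank0 row0 -> MISS (open row0); precharges=3
Acc 6: bank1 row1 -> MISS (open row1); precharges=4
Acc 7: bank1 row1 -> HIT
Acc 8: bank1 row4 -> MISS (open row4); precharges=5
Acc 9: bank1 row0 -> MISS (open row0); precharges=6
Acc 10: bank1 row2 -> MISS (open row2); precharges=7
Acc 11: bank0 row1 -> MISS (open row1); precharges=8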